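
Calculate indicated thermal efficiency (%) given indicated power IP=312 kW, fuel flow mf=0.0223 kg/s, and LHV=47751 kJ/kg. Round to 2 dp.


eta_ith = (IP / (mf * LHV)) * 100
Denominator = 0.0223 * 47751 = 1064.8473 kW
eta_ith = (312 / 1064.8473) * 100 = 29.30%


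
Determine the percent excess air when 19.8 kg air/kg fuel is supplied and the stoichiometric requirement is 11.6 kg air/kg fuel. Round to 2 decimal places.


Excess air = actual - stoichiometric = 19.8 - 11.6 = 8.20 kg/kg fuel
Excess air % = (excess / stoich) * 100 = (8.20 / 11.6) * 100 = 70.69%


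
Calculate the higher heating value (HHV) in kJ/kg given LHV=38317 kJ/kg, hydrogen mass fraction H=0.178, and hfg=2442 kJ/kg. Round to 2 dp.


HHV = LHV + hfg * 9 * H
Water addition = 2442 * 9 * 0.178 = 3912.084 kJ/kg
HHV = 38317 + 3912.084 = 42229.08 kJ/kg


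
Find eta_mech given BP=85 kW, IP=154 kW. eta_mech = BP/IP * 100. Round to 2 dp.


eta_mech = (BP / IP) * 100
Ratio = 85 / 154 = 0.5519
eta_mech = 0.5519 * 100 = 55.19%


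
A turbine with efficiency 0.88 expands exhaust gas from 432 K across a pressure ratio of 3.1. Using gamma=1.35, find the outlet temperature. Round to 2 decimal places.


T_out = T_in * (1 - eta * (1 - PR^(-(gamma-1)/gamma)))
Exponent = -(1.35-1)/1.35 = -0.25925926
PR^exp = 3.1^(-0.25925926) = 0.74577862
Factor = 1 - 0.88*(1 - 0.74577862) = 0.77628519
T_out = 432 * 0.77628519 = 335.36 K


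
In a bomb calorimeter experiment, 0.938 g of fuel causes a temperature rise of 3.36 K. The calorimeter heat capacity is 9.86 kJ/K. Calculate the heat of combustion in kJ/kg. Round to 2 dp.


Hc = C_cal * delta_T / m_fuel
Q_released = 9.86 * 3.36 = 33.1296 kJ
m_fuel = 0.938 g = 0.938/1000 kg = 0.000938 kg
Hc = 33.1296 / 0.000938 = 35319.40 kJ/kg


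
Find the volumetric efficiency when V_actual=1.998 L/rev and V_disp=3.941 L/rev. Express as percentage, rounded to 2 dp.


eta_v = (V_actual / V_disp) * 100
Ratio = 1.998 / 3.941 = 0.5070
eta_v = 0.5070 * 100 = 50.70%


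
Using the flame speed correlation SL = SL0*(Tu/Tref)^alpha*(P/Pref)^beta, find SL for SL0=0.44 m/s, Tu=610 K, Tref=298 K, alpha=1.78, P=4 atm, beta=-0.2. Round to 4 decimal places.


SL = SL0 * (Tu/Tref)^alpha * (P/Pref)^beta
T ratio = 610/298 = 2.04697987
(T ratio)^alpha = 2.04697987^1.78 = 3.579169
(P/Pref)^beta = 4^(-0.2) = 0.757858
SL = 0.44 * 3.579169 * 0.757858 = 1.1935 m/s


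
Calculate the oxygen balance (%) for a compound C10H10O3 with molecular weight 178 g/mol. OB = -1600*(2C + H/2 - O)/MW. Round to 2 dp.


OB = -1600 * (2C + H/2 - O) / MW
Inner = 2*10 + 10/2 - 3 = 22.00
OB = -1600 * 22.00 / 178 = -197.75%


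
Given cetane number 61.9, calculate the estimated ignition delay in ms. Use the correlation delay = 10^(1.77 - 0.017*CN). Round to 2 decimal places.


delay = 10^(1.77 - 0.017*CN)
Exponent = 1.77 - 0.017*61.9 = 0.7177
delay = 10^0.7177 = 5.22 ms


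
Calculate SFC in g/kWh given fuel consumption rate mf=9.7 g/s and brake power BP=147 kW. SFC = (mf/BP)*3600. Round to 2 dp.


SFC = (mf / BP) * 3600
Rate = 9.7 / 147 = 0.065986 g/(s*kW)
SFC = 0.065986 * 3600 = 237.55 g/kWh


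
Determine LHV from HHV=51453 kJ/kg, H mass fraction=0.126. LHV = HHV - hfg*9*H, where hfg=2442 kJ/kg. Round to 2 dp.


LHV = HHV - hfg * 9 * H
Water correction = 2442 * 9 * 0.126 = 2769.228 kJ/kg
LHV = 51453 - 2769.228 = 48683.77 kJ/kg


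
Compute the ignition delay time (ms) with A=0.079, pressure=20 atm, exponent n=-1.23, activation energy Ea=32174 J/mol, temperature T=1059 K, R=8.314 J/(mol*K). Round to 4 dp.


tau = A * P^n * exp(Ea/(R*T))
P^n = 20^(-1.23) = 0.02510343
Ea/(R*T) = 32174/(8.314*1059) = 3.654257
exp(Ea/(R*T)) = 38.638798
tau = 0.079 * 0.02510343 * 38.638798 = 0.0766 ms


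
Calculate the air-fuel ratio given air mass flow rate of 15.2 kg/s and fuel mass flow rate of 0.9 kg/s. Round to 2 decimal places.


AFR = m_air / m_fuel
AFR = 15.2 / 0.9 = 16.89


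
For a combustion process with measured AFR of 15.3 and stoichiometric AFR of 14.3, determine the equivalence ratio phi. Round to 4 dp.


phi = AFR_stoich / AFR_actual
phi = 14.3 / 15.3 = 0.9346


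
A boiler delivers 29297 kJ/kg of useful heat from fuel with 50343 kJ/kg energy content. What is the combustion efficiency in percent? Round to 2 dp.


Efficiency = (Q_useful / Q_fuel) * 100
Efficiency = (29297 / 50343) * 100
Efficiency = 0.5819 * 100 = 58.19%


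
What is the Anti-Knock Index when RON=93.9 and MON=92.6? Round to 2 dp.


AKI = (RON + MON) / 2
AKI = (93.9 + 92.6) / 2
AKI = 186.5 / 2 = 93.25


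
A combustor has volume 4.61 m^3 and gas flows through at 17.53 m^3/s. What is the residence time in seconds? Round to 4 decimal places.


tau = V / Q_flow
tau = 4.61 / 17.53 = 0.2630 s


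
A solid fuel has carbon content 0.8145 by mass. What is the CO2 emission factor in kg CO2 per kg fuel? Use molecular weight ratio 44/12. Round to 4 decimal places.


EF = C_frac * (M_CO2 / M_C)
EF = 0.8145 * (44/12)
EF = 0.8145 * 3.666667 = 2.9865 kg_CO2/kg_fuel


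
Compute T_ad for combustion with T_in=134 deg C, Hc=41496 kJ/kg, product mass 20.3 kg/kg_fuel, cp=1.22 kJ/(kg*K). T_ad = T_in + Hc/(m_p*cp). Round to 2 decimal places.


T_ad = T_in + Hc / (m_p * cp)
Denominator = 20.3 * 1.22 = 24.7660
Temperature rise = 41496 / 24.7660 = 1675.52 K
T_ad = 134 + 1675.52 = 1809.52 deg C


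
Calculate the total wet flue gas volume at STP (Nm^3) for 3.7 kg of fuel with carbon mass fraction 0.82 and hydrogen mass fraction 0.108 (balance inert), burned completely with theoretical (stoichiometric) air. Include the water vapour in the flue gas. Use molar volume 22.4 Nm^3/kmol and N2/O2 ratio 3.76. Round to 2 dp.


Per kg fuel: CO2 = (C/12 kmol)*22.4 = (0.82/12)*22.4 = 1.53067 Nm^3
Per kg fuel: H2O = (H/2 kmol)*22.4 = (0.108/2)*22.4 = 1.20960 Nm^3
O2 needed per kg fuel = C/12 + H/4 = 0.82/12 + 0.108/4 = 0.09533333 kmol
Per kg fuel: N2 = O2*3.76*22.4 = 0.09533333*3.76*22.4 = 8.02935 Nm^3
Total per kg = 1.53067 + 1.20960 + 8.02935 = 10.76962 Nm^3
Total = 10.76962 * 3.7 = 39.85 Nm^3


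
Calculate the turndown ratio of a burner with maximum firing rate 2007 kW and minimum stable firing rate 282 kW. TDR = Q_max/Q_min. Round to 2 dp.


TDR = Q_max / Q_min
TDR = 2007 / 282 = 7.12


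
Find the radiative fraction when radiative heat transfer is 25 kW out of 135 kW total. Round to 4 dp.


f_rad = Q_rad / Q_total
f_rad = 25 / 135 = 0.1852


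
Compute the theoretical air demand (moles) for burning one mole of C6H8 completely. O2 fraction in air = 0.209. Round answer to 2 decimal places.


Balanced combustion: C6H8 + 8 O2 -> 6 CO2 + 4 H2O
O2 needed = C + H/4 = 6 + 8/4 = 8.00 moles
Air moles = O2 / 0.209 = 8.00 / 0.209 = 38.28 moles air


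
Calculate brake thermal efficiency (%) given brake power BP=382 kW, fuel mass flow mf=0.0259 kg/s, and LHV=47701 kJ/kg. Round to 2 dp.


eta_BTE = (BP / (mf * LHV)) * 100
Denominator = 0.0259 * 47701 = 1235.4559 kW
eta_BTE = (382 / 1235.4559) * 100 = 30.92%


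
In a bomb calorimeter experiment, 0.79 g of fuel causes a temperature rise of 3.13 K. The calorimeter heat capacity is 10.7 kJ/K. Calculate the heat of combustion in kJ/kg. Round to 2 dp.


Hc = C_cal * delta_T / m_fuel
Q_released = 10.7 * 3.13 = 33.4910 kJ
m_fuel = 0.79 g = 0.79/1000 kg = 0.000790 kg
Hc = 33.4910 / 0.000790 = 42393.67 kJ/kg


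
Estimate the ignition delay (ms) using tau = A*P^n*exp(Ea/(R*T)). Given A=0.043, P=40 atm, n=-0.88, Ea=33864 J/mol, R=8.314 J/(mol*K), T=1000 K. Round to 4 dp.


tau = A * P^n * exp(Ea/(R*T))
P^n = 40^(-0.88) = 0.03892129
Ea/(R*T) = 33864/(8.314*1000) = 4.073130
exp(Ea/(R*T)) = 58.740513
tau = 0.043 * 0.03892129 * 58.740513 = 0.0983 ms


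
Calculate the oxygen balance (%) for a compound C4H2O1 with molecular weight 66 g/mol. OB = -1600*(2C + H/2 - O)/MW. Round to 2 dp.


OB = -1600 * (2C + H/2 - O) / MW
Inner = 2*4 + 2/2 - 1 = 8.00
OB = -1600 * 8.00 / 66 = -193.94%


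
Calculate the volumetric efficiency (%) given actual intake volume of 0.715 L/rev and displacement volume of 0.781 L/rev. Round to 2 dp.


eta_v = (V_actual / V_disp) * 100
Ratio = 0.715 / 0.781 = 0.9155
eta_v = 0.9155 * 100 = 91.55%


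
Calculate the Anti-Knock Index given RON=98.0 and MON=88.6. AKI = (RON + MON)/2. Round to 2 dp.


AKI = (RON + MON) / 2
AKI = (98.0 + 88.6) / 2
AKI = 186.6 / 2 = 93.30


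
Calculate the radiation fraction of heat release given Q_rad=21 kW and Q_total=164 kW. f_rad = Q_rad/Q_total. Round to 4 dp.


f_rad = Q_rad / Q_total
f_rad = 21 / 164 = 0.1280


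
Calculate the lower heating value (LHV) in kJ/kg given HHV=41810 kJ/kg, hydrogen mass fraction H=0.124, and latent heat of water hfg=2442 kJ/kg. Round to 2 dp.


LHV = HHV - hfg * 9 * H
Water correction = 2442 * 9 * 0.124 = 2725.272 kJ/kg
LHV = 41810 - 2725.272 = 39084.73 kJ/kg


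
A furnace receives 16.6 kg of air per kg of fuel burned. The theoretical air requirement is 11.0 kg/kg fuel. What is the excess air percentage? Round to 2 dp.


Excess air = actual - stoichiometric = 16.6 - 11.0 = 5.60 kg/kg fuel
Excess air % = (excess / stoich) * 100 = (5.60 / 11.0) * 100 = 50.91%


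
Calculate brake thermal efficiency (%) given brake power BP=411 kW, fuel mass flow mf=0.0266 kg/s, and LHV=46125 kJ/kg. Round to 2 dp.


eta_BTE = (BP / (mf * LHV)) * 100
Denominator = 0.0266 * 46125 = 1226.9250 kW
eta_BTE = (411 / 1226.9250) * 100 = 33.50%


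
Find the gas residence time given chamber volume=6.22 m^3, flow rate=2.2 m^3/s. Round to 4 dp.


tau = V / Q_flow
tau = 6.22 / 2.2 = 2.8273 s


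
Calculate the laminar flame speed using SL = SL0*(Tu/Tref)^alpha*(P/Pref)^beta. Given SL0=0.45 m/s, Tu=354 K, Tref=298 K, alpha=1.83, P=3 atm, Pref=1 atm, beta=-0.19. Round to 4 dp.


SL = SL0 * (Tu/Tref)^alpha * (P/Pref)^beta
T ratio = 354/298 = 1.18791946
(T ratio)^alpha = 1.18791946^1.83 = 1.370441
(P/Pref)^beta = 3^(-0.19) = 0.811609
SL = 0.45 * 1.370441 * 0.811609 = 0.5005 m/s


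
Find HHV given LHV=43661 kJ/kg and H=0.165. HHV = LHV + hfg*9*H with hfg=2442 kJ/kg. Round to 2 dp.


HHV = LHV + hfg * 9 * H
Water addition = 2442 * 9 * 0.165 = 3626.370 kJ/kg
HHV = 43661 + 3626.370 = 47287.37 kJ/kg


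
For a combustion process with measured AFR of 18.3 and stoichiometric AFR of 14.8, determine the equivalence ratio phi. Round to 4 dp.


phi = AFR_stoich / AFR_actual
phi = 14.8 / 18.3 = 0.8087


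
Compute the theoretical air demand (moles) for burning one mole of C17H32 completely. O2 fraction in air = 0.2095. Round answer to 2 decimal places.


Balanced combustion: C17H32 + 25 O2 -> 17 CO2 + 16 H2O
O2 needed = C + H/4 = 17 + 32/4 = 25.00 moles
Air moles = O2 / 0.2095 = 25.00 / 0.2095 = 119.33 moles air


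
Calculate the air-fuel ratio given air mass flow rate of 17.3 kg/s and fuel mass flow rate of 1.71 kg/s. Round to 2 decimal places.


AFR = m_air / m_fuel
AFR = 17.3 / 1.71 = 10.12


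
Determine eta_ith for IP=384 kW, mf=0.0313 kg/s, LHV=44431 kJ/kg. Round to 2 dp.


eta_ith = (IP / (mf * LHV)) * 100
Denominator = 0.0313 * 44431 = 1390.6903 kW
eta_ith = (384 / 1390.6903) * 100 = 27.61%


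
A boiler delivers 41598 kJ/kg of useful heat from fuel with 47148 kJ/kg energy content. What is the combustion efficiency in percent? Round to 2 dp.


Efficiency = (Q_useful / Q_fuel) * 100
Efficiency = (41598 / 47148) * 100
Efficiency = 0.8823 * 100 = 88.23%


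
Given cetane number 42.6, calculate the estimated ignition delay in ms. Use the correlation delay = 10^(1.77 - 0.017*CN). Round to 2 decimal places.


delay = 10^(1.77 - 0.017*CN)
Exponent = 1.77 - 0.017*42.6 = 1.0458
delay = 10^1.0458 = 11.11 ms


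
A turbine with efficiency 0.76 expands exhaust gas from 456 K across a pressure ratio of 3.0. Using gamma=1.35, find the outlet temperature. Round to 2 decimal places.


T_out = T_in * (1 - eta * (1 - PR^(-(gamma-1)/gamma)))
Exponent = -(1.35-1)/1.35 = -0.25925926
PR^exp = 3.0^(-0.25925926) = 0.75214556
Factor = 1 - 0.76*(1 - 0.75214556) = 0.81163063
T_out = 456 * 0.81163063 = 370.10 K


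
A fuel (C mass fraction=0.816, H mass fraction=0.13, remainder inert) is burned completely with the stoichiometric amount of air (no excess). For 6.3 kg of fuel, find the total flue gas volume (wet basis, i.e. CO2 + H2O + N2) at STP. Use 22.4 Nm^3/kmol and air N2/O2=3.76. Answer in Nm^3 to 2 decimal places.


Per kg fuel: CO2 = (C/12 kmol)*22.4 = (0.816/12)*22.4 = 1.52320 Nm^3
Per kg fuel: H2O = (H/2 kmol)*22.4 = (0.13/2)*22.4 = 1.45600 Nm^3
O2 needed per kg fuel = C/12 + H/4 = 0.816/12 + 0.13/4 = 0.10050000 kmol
Per kg fuel: N2 = O2*3.76*22.4 = 0.10050000*3.76*22.4 = 8.46451 Nm^3
Total per kg = 1.52320 + 1.45600 + 8.46451 = 11.44371 Nm^3
Total = 11.44371 * 6.3 = 72.10 Nm^3


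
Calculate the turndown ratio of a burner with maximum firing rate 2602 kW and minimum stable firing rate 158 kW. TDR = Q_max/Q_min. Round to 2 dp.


TDR = Q_max / Q_min
TDR = 2602 / 158 = 16.47


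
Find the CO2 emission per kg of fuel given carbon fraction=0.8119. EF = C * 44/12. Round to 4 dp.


EF = C_frac * (M_CO2 / M_C)
EF = 0.8119 * (44/12)
EF = 0.8119 * 3.666667 = 2.9770 kg_CO2/kg_fuel


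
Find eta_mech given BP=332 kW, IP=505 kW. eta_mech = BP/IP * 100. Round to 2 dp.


eta_mech = (BP / IP) * 100
Ratio = 332 / 505 = 0.6574
eta_mech = 0.6574 * 100 = 65.74%


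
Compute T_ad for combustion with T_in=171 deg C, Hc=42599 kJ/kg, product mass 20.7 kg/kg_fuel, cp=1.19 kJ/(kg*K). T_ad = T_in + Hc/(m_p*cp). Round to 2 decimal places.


T_ad = T_in + Hc / (m_p * cp)
Denominator = 20.7 * 1.19 = 24.6330
Temperature rise = 42599 / 24.6330 = 1729.35 K
T_ad = 171 + 1729.35 = 1900.35 deg C


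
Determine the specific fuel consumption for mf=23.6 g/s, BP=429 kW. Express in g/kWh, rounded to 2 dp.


SFC = (mf / BP) * 3600
Rate = 23.6 / 429 = 0.055012 g/(s*kW)
SFC = 0.055012 * 3600 = 198.04 g/kWh


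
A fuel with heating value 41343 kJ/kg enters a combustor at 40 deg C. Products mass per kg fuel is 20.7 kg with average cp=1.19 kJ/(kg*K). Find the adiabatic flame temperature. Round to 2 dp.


T_ad = T_in + Hc / (m_p * cp)
Denominator = 20.7 * 1.19 = 24.6330
Temperature rise = 41343 / 24.6330 = 1678.36 K
T_ad = 40 + 1678.36 = 1718.36 deg C


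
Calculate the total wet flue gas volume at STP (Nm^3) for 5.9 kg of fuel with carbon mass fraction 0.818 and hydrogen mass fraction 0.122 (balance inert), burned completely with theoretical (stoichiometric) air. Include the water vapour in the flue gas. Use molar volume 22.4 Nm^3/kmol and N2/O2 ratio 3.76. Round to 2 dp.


Per kg fuel: CO2 = (C/12 kmol)*22.4 = (0.818/12)*22.4 = 1.52693 Nm^3
Per kg fuel: H2O = (H/2 kmol)*22.4 = (0.122/2)*22.4 = 1.36640 Nm^3
O2 needed per kg fuel = C/12 + H/4 = 0.818/12 + 0.122/4 = 0.09866667 kmol
Per kg fuel: N2 = O2*3.76*22.4 = 0.09866667*3.76*22.4 = 8.31010 Nm^3
Total per kg = 1.52693 + 1.36640 + 8.31010 = 11.20343 Nm^3
Total = 11.20343 * 5.9 = 66.10 Nm^3


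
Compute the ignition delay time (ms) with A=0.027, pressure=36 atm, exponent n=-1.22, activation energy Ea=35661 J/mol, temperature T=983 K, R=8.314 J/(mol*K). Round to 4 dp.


tau = A * P^n * exp(Ea/(R*T))
P^n = 36^(-1.22) = 0.01262731
Ea/(R*T) = 35661/(8.314*983) = 4.363450
exp(Ea/(R*T)) = 78.527569
tau = 0.027 * 0.01262731 * 78.527569 = 0.0268 ms


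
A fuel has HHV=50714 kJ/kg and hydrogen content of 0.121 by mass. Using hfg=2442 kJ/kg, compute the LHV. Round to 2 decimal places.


LHV = HHV - hfg * 9 * H
Water correction = 2442 * 9 * 0.121 = 2659.338 kJ/kg
LHV = 50714 - 2659.338 = 48054.66 kJ/kg


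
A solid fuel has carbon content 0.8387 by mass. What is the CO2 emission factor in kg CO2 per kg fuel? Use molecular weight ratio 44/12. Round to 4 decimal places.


EF = C_frac * (M_CO2 / M_C)
EF = 0.8387 * (44/12)
EF = 0.8387 * 3.666667 = 3.0752 kg_CO2/kg_fuel


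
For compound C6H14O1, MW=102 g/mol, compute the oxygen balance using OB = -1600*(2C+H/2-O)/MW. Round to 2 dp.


OB = -1600 * (2C + H/2 - O) / MW
Inner = 2*6 + 14/2 - 1 = 18.00
OB = -1600 * 18.00 / 102 = -282.35%


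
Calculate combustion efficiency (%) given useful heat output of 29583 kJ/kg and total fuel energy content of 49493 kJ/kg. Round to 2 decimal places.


Efficiency = (Q_useful / Q_fuel) * 100
Efficiency = (29583 / 49493) * 100
Efficiency = 0.5977 * 100 = 59.77%


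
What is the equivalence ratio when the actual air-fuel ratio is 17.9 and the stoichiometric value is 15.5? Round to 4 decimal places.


phi = AFR_stoich / AFR_actual
phi = 15.5 / 17.9 = 0.8659


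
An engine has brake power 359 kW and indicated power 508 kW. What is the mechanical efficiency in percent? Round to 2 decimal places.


eta_mech = (BP / IP) * 100
Ratio = 359 / 508 = 0.7067
eta_mech = 0.7067 * 100 = 70.67%


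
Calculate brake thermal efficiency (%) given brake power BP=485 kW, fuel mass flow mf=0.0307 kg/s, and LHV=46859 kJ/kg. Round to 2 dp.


eta_BTE = (BP / (mf * LHV)) * 100
Denominator = 0.0307 * 46859 = 1438.5713 kW
eta_BTE = (485 / 1438.5713) * 100 = 33.71%


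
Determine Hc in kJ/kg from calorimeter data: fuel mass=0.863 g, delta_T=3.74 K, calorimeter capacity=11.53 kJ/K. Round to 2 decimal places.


Hc = C_cal * delta_T / m_fuel
Q_released = 11.53 * 3.74 = 43.1222 kJ
m_fuel = 0.863 g = 0.863/1000 kg = 0.000863 kg
Hc = 43.1222 / 0.000863 = 49967.79 kJ/kg


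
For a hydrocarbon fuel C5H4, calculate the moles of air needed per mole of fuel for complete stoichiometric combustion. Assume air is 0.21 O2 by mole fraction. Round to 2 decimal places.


Balanced combustion: C5H4 + 6 O2 -> 5 CO2 + 2 H2O
O2 needed = C + H/4 = 5 + 4/4 = 6.00 moles
Air moles = O2 / 0.21 = 6.00 / 0.21 = 28.57 moles air


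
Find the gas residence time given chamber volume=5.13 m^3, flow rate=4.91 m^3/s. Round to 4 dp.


tau = V / Q_flow
tau = 5.13 / 4.91 = 1.0448 s


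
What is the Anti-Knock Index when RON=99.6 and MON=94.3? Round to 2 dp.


AKI = (RON + MON) / 2
AKI = (99.6 + 94.3) / 2
AKI = 193.9 / 2 = 96.95


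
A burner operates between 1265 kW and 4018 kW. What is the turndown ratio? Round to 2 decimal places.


TDR = Q_max / Q_min
TDR = 4018 / 1265 = 3.18


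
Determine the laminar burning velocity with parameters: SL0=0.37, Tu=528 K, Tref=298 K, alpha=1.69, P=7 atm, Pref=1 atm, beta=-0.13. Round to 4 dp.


SL = SL0 * (Tu/Tref)^alpha * (P/Pref)^beta
T ratio = 528/298 = 1.77181208
(T ratio)^alpha = 1.77181208^1.69 = 2.629213
(P/Pref)^beta = 7^(-0.13) = 0.776492
SL = 0.37 * 2.629213 * 0.776492 = 0.7554 m/s


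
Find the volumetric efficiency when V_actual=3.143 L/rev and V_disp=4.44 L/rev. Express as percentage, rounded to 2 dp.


eta_v = (V_actual / V_disp) * 100
Ratio = 3.143 / 4.44 = 0.7079
eta_v = 0.7079 * 100 = 70.79%


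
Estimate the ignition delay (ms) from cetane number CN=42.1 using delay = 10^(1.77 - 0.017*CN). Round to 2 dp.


delay = 10^(1.77 - 0.017*CN)
Exponent = 1.77 - 0.017*42.1 = 1.0543
delay = 10^1.0543 = 11.33 ms


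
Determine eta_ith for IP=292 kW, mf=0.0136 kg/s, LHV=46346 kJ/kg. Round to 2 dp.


eta_ith = (IP / (mf * LHV)) * 100
Denominator = 0.0136 * 46346 = 630.3056 kW
eta_ith = (292 / 630.3056) * 100 = 46.33%


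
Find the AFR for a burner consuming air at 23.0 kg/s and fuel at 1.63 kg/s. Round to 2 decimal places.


AFR = m_air / m_fuel
AFR = 23.0 / 1.63 = 14.11


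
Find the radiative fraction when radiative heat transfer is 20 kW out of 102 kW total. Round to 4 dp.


f_rad = Q_rad / Q_total
f_rad = 20 / 102 = 0.1961


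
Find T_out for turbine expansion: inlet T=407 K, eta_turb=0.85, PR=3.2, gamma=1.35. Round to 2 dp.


T_out = T_in * (1 - eta * (1 - PR^(-(gamma-1)/gamma)))
Exponent = -(1.35-1)/1.35 = -0.25925926
PR^exp = 3.2^(-0.25925926) = 0.73966521
Factor = 1 - 0.85*(1 - 0.73966521) = 0.77871543
T_out = 407 * 0.77871543 = 316.94 K


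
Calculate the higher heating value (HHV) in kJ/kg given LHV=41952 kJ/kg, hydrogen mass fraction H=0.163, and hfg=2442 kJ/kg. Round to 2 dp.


HHV = LHV + hfg * 9 * H
Water addition = 2442 * 9 * 0.163 = 3582.414 kJ/kg
HHV = 41952 + 3582.414 = 45534.41 kJ/kg


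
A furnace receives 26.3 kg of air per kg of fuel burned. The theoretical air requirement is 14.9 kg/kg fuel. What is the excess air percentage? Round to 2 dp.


Excess air = actual - stoichiometric = 26.3 - 14.9 = 11.40 kg/kg fuel
Excess air % = (excess / stoich) * 100 = (11.40 / 14.9) * 100 = 76.51%


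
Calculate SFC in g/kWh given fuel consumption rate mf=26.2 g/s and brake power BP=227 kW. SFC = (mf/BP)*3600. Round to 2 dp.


SFC = (mf / BP) * 3600
Rate = 26.2 / 227 = 0.115419 g/(s*kW)
SFC = 0.115419 * 3600 = 415.51 g/kWh


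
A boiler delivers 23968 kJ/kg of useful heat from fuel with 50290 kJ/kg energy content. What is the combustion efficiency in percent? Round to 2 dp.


Efficiency = (Q_useful / Q_fuel) * 100
Efficiency = (23968 / 50290) * 100
Efficiency = 0.4766 * 100 = 47.66%


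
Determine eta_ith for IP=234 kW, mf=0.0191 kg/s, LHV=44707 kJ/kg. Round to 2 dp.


eta_ith = (IP / (mf * LHV)) * 100
Denominator = 0.0191 * 44707 = 853.9037 kW
eta_ith = (234 / 853.9037) * 100 = 27.40%


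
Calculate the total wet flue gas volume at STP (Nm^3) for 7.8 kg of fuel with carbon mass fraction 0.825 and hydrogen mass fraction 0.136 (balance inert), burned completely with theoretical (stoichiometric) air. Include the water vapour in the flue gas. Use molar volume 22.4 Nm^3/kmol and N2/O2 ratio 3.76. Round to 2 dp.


Per kg fuel: CO2 = (C/12 kmol)*22.4 = (0.825/12)*22.4 = 1.54000 Nm^3
Per kg fuel: H2O = (H/2 kmol)*22.4 = (0.136/2)*22.4 = 1.52320 Nm^3
O2 needed per kg fuel = C/12 + H/4 = 0.825/12 + 0.136/4 = 0.10275000 kmol
Per kg fuel: N2 = O2*3.76*22.4 = 0.10275000*3.76*22.4 = 8.65402 Nm^3
Total per kg = 1.54000 + 1.52320 + 8.65402 = 11.71722 Nm^3
Total = 11.71722 * 7.8 = 91.39 Nm^3


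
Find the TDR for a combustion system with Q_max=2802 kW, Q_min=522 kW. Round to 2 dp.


TDR = Q_max / Q_min
TDR = 2802 / 522 = 5.37


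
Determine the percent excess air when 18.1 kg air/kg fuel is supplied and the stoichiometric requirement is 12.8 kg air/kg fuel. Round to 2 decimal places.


Excess air = actual - stoichiometric = 18.1 - 12.8 = 5.30 kg/kg fuel
Excess air % = (excess / stoich) * 100 = (5.30 / 12.8) * 100 = 41.41%


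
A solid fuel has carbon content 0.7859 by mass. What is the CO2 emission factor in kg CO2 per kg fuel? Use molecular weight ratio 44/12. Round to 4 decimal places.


EF = C_frac * (M_CO2 / M_C)
EF = 0.7859 * (44/12)
EF = 0.7859 * 3.666667 = 2.8816 kg_CO2/kg_fuel


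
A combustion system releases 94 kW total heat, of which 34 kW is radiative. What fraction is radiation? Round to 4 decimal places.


f_rad = Q_rad / Q_total
f_rad = 34 / 94 = 0.3617


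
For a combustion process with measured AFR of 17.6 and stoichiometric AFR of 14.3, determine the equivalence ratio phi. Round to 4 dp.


phi = AFR_stoich / AFR_actual
phi = 14.3 / 17.6 = 0.8125


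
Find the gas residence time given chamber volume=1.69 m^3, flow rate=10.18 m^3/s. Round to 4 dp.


tau = V / Q_flow
tau = 1.69 / 10.18 = 0.1660 s


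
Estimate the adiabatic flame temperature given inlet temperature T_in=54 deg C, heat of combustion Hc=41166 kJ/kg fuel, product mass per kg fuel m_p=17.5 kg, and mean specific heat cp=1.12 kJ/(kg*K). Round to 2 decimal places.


T_ad = T_in + Hc / (m_p * cp)
Denominator = 17.5 * 1.12 = 19.6000
Temperature rise = 41166 / 19.6000 = 2100.31 K
T_ad = 54 + 2100.31 = 2154.31 deg C


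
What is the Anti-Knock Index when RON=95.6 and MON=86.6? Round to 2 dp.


AKI = (RON + MON) / 2
AKI = (95.6 + 86.6) / 2
AKI = 182.2 / 2 = 91.10


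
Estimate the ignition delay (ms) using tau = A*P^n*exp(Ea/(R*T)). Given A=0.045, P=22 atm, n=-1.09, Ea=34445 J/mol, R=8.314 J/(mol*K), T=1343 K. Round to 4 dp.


tau = A * P^n * exp(Ea/(R*T))
P^n = 22^(-1.09) = 0.03441591
Ea/(R*T) = 34445/(8.314*1343) = 3.084893
exp(Ea/(R*T)) = 21.865135
tau = 0.045 * 0.03441591 * 21.865135 = 0.0339 ms


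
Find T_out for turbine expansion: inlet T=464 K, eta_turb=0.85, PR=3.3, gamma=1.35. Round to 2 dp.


T_out = T_in * (1 - eta * (1 - PR^(-(gamma-1)/gamma)))
Exponent = -(1.35-1)/1.35 = -0.25925926
PR^exp = 3.3^(-0.25925926) = 0.73378775
Factor = 1 - 0.85*(1 - 0.73378775) = 0.77371959
T_out = 464 * 0.77371959 = 359.01 K


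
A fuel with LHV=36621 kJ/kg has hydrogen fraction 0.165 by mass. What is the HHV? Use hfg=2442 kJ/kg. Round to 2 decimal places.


HHV = LHV + hfg * 9 * H
Water addition = 2442 * 9 * 0.165 = 3626.370 kJ/kg
HHV = 36621 + 3626.370 = 40247.37 kJ/kg


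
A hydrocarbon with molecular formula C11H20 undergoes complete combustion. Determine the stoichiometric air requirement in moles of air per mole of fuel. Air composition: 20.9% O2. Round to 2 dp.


Balanced combustion: C11H20 + 16 O2 -> 11 CO2 + 10 H2O
O2 needed = C + H/4 = 11 + 20/4 = 16.00 moles
Air moles = O2 / 0.209 = 16.00 / 0.209 = 76.56 moles air


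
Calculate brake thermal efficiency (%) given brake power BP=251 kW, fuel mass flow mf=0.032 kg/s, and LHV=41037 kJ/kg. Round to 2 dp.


eta_BTE = (BP / (mf * LHV)) * 100
Denominator = 0.032 * 41037 = 1313.1840 kW
eta_BTE = (251 / 1313.1840) * 100 = 19.11%


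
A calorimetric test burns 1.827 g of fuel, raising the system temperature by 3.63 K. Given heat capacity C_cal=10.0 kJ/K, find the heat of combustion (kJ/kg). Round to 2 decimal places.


Hc = C_cal * delta_T / m_fuel
Q_released = 10.0 * 3.63 = 36.3000 kJ
m_fuel = 1.827 g = 1.827/1000 kg = 0.001827 kg
Hc = 36.3000 / 0.001827 = 19868.64 kJ/kg


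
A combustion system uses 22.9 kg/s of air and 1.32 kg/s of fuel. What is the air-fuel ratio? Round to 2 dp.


AFR = m_air / m_fuel
AFR = 22.9 / 1.32 = 17.35


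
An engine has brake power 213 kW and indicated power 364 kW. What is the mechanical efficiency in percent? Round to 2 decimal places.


eta_mech = (BP / IP) * 100
Ratio = 213 / 364 = 0.5852
eta_mech = 0.5852 * 100 = 58.52%


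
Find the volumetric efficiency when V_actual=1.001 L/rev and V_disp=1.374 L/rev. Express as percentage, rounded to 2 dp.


eta_v = (V_actual / V_disp) * 100
Ratio = 1.001 / 1.374 = 0.7285
eta_v = 0.7285 * 100 = 72.85%


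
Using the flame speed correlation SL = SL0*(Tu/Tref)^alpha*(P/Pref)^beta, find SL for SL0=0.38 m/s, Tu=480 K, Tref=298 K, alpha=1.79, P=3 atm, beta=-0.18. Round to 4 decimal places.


SL = SL0 * (Tu/Tref)^alpha * (P/Pref)^beta
T ratio = 480/298 = 1.61073826
(T ratio)^alpha = 1.61073826^1.79 = 2.347333
(P/Pref)^beta = 3^(-0.18) = 0.820575
SL = 0.38 * 2.347333 * 0.820575 = 0.7319 m/s


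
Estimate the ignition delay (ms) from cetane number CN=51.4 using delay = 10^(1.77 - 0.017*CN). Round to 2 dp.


delay = 10^(1.77 - 0.017*CN)
Exponent = 1.77 - 0.017*51.4 = 0.8962
delay = 10^0.8962 = 7.87 ms


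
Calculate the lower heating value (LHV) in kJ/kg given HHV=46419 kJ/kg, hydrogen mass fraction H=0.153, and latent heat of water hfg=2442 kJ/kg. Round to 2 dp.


LHV = HHV - hfg * 9 * H
Water correction = 2442 * 9 * 0.153 = 3362.634 kJ/kg
LHV = 46419 - 3362.634 = 43056.37 kJ/kg


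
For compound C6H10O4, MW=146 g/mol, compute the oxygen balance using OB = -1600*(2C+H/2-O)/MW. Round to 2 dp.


OB = -1600 * (2C + H/2 - O) / MW
Inner = 2*6 + 10/2 - 4 = 13.00
OB = -1600 * 13.00 / 146 = -142.47%


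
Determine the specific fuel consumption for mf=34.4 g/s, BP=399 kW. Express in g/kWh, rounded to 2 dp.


SFC = (mf / BP) * 3600
Rate = 34.4 / 399 = 0.086216 g/(s*kW)
SFC = 0.086216 * 3600 = 310.38 g/kWh


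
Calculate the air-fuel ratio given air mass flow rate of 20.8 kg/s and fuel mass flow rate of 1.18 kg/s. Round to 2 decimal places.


AFR = m_air / m_fuel
AFR = 20.8 / 1.18 = 17.63


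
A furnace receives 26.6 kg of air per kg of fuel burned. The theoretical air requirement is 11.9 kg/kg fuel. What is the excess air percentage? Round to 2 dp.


Excess air = actual - stoichiometric = 26.6 - 11.9 = 14.70 kg/kg fuel
Excess air % = (excess / stoich) * 100 = (14.70 / 11.9) * 100 = 123.53%


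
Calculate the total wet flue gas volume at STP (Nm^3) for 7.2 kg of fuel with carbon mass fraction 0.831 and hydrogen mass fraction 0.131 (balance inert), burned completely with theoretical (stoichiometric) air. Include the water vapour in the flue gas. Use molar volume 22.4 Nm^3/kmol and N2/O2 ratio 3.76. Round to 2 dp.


Per kg fuel: CO2 = (C/12 kmol)*22.4 = (0.831/12)*22.4 = 1.55120 Nm^3
Per kg fuel: H2O = (H/2 kmol)*22.4 = (0.131/2)*22.4 = 1.46720 Nm^3
O2 needed per kg fuel = C/12 + H/4 = 0.831/12 + 0.131/4 = 0.10200000 kmol
Per kg fuel: N2 = O2*3.76*22.4 = 0.10200000*3.76*22.4 = 8.59085 Nm^3
Total per kg = 1.55120 + 1.46720 + 8.59085 = 11.60925 Nm^3
Total = 11.60925 * 7.2 = 83.59 Nm^3


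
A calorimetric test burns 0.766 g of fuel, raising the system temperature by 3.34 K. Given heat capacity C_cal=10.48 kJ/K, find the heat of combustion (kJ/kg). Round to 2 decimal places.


Hc = C_cal * delta_T / m_fuel
Q_released = 10.48 * 3.34 = 35.0032 kJ
m_fuel = 0.766 g = 0.766/1000 kg = 0.000766 kg
Hc = 35.0032 / 0.000766 = 45696.08 kJ/kg


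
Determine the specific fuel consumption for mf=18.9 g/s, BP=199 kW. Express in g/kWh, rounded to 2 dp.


SFC = (mf / BP) * 3600
Rate = 18.9 / 199 = 0.094975 g/(s*kW)
SFC = 0.094975 * 3600 = 341.91 g/kWh


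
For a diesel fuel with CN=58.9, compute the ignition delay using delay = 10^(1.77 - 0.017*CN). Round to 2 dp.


delay = 10^(1.77 - 0.017*CN)
Exponent = 1.77 - 0.017*58.9 = 0.7687
delay = 10^0.7687 = 5.87 ms


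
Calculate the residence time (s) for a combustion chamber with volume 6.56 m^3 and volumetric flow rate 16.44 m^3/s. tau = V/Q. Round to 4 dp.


tau = V / Q_flow
tau = 6.56 / 16.44 = 0.3990 s


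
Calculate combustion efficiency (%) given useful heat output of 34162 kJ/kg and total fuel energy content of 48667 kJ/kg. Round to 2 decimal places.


Efficiency = (Q_useful / Q_fuel) * 100
Efficiency = (34162 / 48667) * 100
Efficiency = 0.7020 * 100 = 70.20%


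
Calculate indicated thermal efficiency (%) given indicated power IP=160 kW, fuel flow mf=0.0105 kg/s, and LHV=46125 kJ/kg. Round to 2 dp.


eta_ith = (IP / (mf * LHV)) * 100
Denominator = 0.0105 * 46125 = 484.3125 kW
eta_ith = (160 / 484.3125) * 100 = 33.04%


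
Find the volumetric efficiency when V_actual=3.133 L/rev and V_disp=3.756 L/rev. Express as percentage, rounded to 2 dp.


eta_v = (V_actual / V_disp) * 100
Ratio = 3.133 / 3.756 = 0.8341
eta_v = 0.8341 * 100 = 83.41%


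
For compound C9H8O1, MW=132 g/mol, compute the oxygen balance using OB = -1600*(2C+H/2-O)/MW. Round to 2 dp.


OB = -1600 * (2C + H/2 - O) / MW
Inner = 2*9 + 8/2 - 1 = 21.00
OB = -1600 * 21.00 / 132 = -254.55%


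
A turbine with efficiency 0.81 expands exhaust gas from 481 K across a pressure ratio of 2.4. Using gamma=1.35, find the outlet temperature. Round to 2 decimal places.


T_out = T_in * (1 - eta * (1 - PR^(-(gamma-1)/gamma)))
Exponent = -(1.35-1)/1.35 = -0.25925926
PR^exp = 2.4^(-0.25925926) = 0.79694200
Factor = 1 - 0.81*(1 - 0.79694200) = 0.83552302
T_out = 481 * 0.83552302 = 401.89 K


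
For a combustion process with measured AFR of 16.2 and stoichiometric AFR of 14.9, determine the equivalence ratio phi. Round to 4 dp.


phi = AFR_stoich / AFR_actual
phi = 14.9 / 16.2 = 0.9198


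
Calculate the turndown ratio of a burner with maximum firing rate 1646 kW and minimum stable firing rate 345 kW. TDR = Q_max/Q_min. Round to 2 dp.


TDR = Q_max / Q_min
TDR = 1646 / 345 = 4.77


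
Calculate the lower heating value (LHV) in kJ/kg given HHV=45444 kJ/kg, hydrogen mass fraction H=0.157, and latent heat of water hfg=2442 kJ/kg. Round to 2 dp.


LHV = HHV - hfg * 9 * H
Water correction = 2442 * 9 * 0.157 = 3450.546 kJ/kg
LHV = 45444 - 3450.546 = 41993.45 kJ/kg


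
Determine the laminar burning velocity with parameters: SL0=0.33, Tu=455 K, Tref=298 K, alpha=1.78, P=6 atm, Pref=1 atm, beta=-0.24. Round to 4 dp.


SL = SL0 * (Tu/Tref)^alpha * (P/Pref)^beta
T ratio = 455/298 = 1.52684564
(T ratio)^alpha = 1.52684564^1.78 = 2.124004
(P/Pref)^beta = 6^(-0.24) = 0.650495
SL = 0.33 * 2.124004 * 0.650495 = 0.4559 m/s


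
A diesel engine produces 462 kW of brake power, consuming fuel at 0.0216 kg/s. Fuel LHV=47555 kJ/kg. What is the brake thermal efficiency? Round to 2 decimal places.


eta_BTE = (BP / (mf * LHV)) * 100
Denominator = 0.0216 * 47555 = 1027.1880 kW
eta_BTE = (462 / 1027.1880) * 100 = 44.98%


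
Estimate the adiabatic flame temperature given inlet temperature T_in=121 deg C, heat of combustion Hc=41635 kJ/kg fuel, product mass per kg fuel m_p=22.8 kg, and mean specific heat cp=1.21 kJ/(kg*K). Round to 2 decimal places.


T_ad = T_in + Hc / (m_p * cp)
Denominator = 22.8 * 1.21 = 27.5880
Temperature rise = 41635 / 27.5880 = 1509.17 K
T_ad = 121 + 1509.17 = 1630.17 deg C


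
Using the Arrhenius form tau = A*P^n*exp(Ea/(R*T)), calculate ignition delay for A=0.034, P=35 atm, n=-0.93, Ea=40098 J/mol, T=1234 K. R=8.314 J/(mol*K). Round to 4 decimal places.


tau = A * P^n * exp(Ea/(R*T))
P^n = 35^(-0.93) = 0.03664517
Ea/(R*T) = 40098/(8.314*1234) = 3.908387
exp(Ea/(R*T)) = 49.818517
tau = 0.034 * 0.03664517 * 49.818517 = 0.0621 ms


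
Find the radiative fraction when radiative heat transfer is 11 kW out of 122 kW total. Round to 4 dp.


f_rad = Q_rad / Q_total
f_rad = 11 / 122 = 0.0902


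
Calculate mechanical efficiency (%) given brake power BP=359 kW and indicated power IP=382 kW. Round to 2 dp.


eta_mech = (BP / IP) * 100
Ratio = 359 / 382 = 0.9398
eta_mech = 0.9398 * 100 = 93.98%


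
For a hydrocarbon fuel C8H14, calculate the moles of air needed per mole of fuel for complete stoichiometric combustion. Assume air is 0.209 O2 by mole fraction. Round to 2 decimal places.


Balanced combustion: C8H14 + 11.5 O2 -> 8 CO2 + 7 H2O
O2 needed = C + H/4 = 8 + 14/4 = 11.50 moles
Air moles = O2 / 0.209 = 11.50 / 0.209 = 55.02 moles air


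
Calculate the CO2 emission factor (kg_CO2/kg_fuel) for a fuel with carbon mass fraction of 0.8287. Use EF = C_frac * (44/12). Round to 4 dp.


EF = C_frac * (M_CO2 / M_C)
EF = 0.8287 * (44/12)
EF = 0.8287 * 3.666667 = 3.0386 kg_CO2/kg_fuel


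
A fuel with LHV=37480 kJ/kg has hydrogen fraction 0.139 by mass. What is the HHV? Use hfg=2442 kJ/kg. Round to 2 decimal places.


HHV = LHV + hfg * 9 * H
Water addition = 2442 * 9 * 0.139 = 3054.942 kJ/kg
HHV = 37480 + 3054.942 = 40534.94 kJ/kg


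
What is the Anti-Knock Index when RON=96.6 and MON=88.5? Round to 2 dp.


AKI = (RON + MON) / 2
AKI = (96.6 + 88.5) / 2
AKI = 185.1 / 2 = 92.55


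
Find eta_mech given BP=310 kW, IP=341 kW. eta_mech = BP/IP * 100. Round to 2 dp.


eta_mech = (BP / IP) * 100
Ratio = 310 / 341 = 0.9091
eta_mech = 0.9091 * 100 = 90.91%


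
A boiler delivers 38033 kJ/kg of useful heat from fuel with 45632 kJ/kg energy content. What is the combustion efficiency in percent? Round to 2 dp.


Efficiency = (Q_useful / Q_fuel) * 100
Efficiency = (38033 / 45632) * 100
Efficiency = 0.8335 * 100 = 83.35%


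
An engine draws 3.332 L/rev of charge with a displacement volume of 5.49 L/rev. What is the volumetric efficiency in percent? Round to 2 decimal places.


eta_v = (V_actual / V_disp) * 100
Ratio = 3.332 / 5.49 = 0.6069
eta_v = 0.6069 * 100 = 60.69%


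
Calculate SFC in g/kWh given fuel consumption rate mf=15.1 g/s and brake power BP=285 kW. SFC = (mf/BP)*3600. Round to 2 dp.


SFC = (mf / BP) * 3600
Rate = 15.1 / 285 = 0.052982 g/(s*kW)
SFC = 0.052982 * 3600 = 190.74 g/kWh


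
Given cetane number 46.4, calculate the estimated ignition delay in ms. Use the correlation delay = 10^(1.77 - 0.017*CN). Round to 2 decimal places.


delay = 10^(1.77 - 0.017*CN)
Exponent = 1.77 - 0.017*46.4 = 0.9812
delay = 10^0.9812 = 9.58 ms


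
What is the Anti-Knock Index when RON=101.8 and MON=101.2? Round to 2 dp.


AKI = (RON + MON) / 2
AKI = (101.8 + 101.2) / 2
AKI = 203.0 / 2 = 101.50


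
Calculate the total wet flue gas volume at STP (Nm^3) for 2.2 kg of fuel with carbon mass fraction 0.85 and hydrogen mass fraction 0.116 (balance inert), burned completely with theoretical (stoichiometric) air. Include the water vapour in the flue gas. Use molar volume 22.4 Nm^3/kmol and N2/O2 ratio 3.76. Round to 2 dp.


Per kg fuel: CO2 = (C/12 kmol)*22.4 = (0.85/12)*22.4 = 1.58667 Nm^3
Per kg fuel: H2O = (H/2 kmol)*22.4 = (0.116/2)*22.4 = 1.29920 Nm^3
O2 needed per kg fuel = C/12 + H/4 = 0.85/12 + 0.116/4 = 0.09983333 kmol
Per kg fuel: N2 = O2*3.76*22.4 = 0.09983333*3.76*22.4 = 8.40836 Nm^3
Total per kg = 1.58667 + 1.29920 + 8.40836 = 11.29423 Nm^3
Total = 11.29423 * 2.2 = 24.85 Nm^3


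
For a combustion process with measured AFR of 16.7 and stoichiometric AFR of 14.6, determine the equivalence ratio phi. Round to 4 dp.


phi = AFR_stoich / AFR_actual
phi = 14.6 / 16.7 = 0.8743


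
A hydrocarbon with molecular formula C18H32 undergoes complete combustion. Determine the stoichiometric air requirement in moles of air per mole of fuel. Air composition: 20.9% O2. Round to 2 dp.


Balanced combustion: C18H32 + 26 O2 -> 18 CO2 + 16 H2O
O2 needed = C + H/4 = 18 + 32/4 = 26.00 moles
Air moles = O2 / 0.209 = 26.00 / 0.209 = 124.40 moles air


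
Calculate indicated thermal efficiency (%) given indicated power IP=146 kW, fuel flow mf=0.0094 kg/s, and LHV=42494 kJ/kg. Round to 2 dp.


eta_ith = (IP / (mf * LHV)) * 100
Denominator = 0.0094 * 42494 = 399.4436 kW
eta_ith = (146 / 399.4436) * 100 = 36.55%


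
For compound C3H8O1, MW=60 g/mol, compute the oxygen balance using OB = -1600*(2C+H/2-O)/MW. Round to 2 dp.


OB = -1600 * (2C + H/2 - O) / MW
Inner = 2*3 + 8/2 - 1 = 9.00
OB = -1600 * 9.00 / 60 = -240.00%


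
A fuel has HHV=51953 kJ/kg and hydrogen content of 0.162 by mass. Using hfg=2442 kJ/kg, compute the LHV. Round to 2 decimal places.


LHV = HHV - hfg * 9 * H
Water correction = 2442 * 9 * 0.162 = 3560.436 kJ/kg
LHV = 51953 - 3560.436 = 48392.56 kJ/kg


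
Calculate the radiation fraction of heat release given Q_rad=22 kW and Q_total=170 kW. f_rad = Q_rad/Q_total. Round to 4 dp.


f_rad = Q_rad / Q_total
f_rad = 22 / 170 = 0.1294


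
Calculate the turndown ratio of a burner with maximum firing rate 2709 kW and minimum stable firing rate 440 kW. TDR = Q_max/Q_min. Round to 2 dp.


TDR = Q_max / Q_min
TDR = 2709 / 440 = 6.16


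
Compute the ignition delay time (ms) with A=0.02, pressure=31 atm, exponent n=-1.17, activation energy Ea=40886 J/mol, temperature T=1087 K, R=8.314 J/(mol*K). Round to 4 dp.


tau = A * P^n * exp(Ea/(R*T))
P^n = 31^(-1.17) = 0.01799313
Ea/(R*T) = 40886/(8.314*1087) = 4.524130
exp(Ea/(R*T)) = 92.215648
tau = 0.02 * 0.01799313 * 92.215648 = 0.0332 ms


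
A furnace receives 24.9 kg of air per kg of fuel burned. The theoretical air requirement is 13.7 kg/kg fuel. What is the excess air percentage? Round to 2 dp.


Excess air = actual - stoichiometric = 24.9 - 13.7 = 11.20 kg/kg fuel
Excess air % = (excess / stoich) * 100 = (11.20 / 13.7) * 100 = 81.75%


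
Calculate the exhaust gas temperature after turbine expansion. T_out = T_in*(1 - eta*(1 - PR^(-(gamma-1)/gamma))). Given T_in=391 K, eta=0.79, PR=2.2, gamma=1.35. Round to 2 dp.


T_out = T_in * (1 - eta * (1 - PR^(-(gamma-1)/gamma)))
Exponent = -(1.35-1)/1.35 = -0.25925926
PR^exp = 2.2^(-0.25925926) = 0.81512413
Factor = 1 - 0.79*(1 - 0.81512413) = 0.85394806
T_out = 391 * 0.85394806 = 333.89 K


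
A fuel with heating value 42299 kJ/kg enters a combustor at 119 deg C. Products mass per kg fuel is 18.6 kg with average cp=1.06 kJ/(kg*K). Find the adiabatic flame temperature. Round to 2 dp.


T_ad = T_in + Hc / (m_p * cp)
Denominator = 18.6 * 1.06 = 19.7160
Temperature rise = 42299 / 19.7160 = 2145.41 K
T_ad = 119 + 2145.41 = 2264.41 deg C
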